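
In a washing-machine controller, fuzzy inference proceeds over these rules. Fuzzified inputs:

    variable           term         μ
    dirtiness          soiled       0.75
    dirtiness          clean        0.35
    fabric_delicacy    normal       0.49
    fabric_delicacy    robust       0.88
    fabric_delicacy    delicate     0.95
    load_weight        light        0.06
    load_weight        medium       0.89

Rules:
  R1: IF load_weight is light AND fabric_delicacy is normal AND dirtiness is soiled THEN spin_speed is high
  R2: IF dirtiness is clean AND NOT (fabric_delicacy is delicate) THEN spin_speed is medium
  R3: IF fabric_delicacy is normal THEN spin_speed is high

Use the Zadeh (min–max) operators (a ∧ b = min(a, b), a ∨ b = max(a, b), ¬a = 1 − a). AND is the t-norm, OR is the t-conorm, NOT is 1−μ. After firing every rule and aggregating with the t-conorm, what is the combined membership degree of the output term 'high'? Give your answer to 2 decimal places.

0.49

R1: light=0.06, normal=0.49, soiled=0.75; AND[min(a, b)] → w = 0.06
R2: clean=0.35, ¬delicate=1−0.95=0.05; AND[min(a, b)] → w = 0.05
R3: normal=0.49 → w = 0.49
Rules with consequent 'high': {R1, R3} → strengths 0.06, 0.49
Aggregate via t-conorm [max(a, b)]: 0.49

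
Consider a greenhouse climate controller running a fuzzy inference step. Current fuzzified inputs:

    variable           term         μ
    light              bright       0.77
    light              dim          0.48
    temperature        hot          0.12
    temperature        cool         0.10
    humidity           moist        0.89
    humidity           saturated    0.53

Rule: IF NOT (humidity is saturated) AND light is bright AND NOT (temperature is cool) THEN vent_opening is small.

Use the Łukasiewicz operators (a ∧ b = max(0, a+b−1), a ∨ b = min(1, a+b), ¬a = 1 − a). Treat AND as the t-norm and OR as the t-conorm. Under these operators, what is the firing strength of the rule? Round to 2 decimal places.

0.14

firing strength: ¬saturated=1−0.53=0.47, bright=0.77, ¬cool=1−0.10=0.90; AND[max(0, a+b−1)] → w = 0.14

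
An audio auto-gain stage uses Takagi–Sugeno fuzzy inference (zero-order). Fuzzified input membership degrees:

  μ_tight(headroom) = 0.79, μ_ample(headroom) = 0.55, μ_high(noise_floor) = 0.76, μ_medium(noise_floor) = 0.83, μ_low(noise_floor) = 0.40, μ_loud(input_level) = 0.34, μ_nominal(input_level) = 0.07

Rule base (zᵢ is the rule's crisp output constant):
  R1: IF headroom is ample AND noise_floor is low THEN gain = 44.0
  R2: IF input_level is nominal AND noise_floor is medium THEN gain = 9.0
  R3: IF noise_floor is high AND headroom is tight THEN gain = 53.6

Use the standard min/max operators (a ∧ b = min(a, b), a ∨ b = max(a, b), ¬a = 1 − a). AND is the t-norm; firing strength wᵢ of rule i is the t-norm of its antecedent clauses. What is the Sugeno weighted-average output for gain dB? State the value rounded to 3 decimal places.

47.940

R1 (z=44.0): ample=0.55, low=0.40; AND[min(a, b)] → w = 0.40
R2 (z=9.0): nominal=0.07, medium=0.83; AND[min(a, b)] → w = 0.07
R3 (z=53.6): high=0.76, tight=0.79; AND[min(a, b)] → w = 0.76
Weighted average = (0.40·44.0 + 0.07·9.0 + 0.76·53.6) / (0.40 + 0.07 + 0.76)
  = 58.9660 / 1.2300 = 47.940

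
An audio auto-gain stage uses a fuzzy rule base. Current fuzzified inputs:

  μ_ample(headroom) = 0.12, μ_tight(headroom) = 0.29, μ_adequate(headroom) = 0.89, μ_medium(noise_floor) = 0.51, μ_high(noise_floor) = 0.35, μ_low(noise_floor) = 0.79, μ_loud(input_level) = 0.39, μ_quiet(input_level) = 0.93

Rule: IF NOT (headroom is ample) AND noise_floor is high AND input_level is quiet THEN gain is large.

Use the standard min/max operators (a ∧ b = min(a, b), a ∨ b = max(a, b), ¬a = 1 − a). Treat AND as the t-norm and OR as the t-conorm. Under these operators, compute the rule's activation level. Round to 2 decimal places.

0.35

firing strength: ¬ample=1−0.12=0.88, high=0.35, quiet=0.93; AND[min(a, b)] → w = 0.35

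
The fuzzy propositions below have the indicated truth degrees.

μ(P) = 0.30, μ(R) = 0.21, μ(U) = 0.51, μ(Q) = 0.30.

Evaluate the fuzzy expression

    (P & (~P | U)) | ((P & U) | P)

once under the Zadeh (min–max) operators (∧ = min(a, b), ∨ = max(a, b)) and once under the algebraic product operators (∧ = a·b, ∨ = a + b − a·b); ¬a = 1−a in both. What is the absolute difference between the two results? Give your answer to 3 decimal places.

0.259

Under Zadeh (min–max):
  ~P = 1 − 0.30 = 0.70
  ~P | U = max(a, b) on (0.70, 0.51) = 0.70
  P & (~P | U) = min(a, b) on (0.30, 0.70) = 0.30
  P & U = min(a, b) on (0.30, 0.51) = 0.30
  (P & U) | P = max(a, b) on (0.30, 0.30) = 0.30
  (P & (~P | U)) | ((P & U) | P) = max(a, b) on (0.30, 0.30) = 0.30
  → value = 0.3000
Under algebraic product:
  ~P = 1 − 0.3000 = 0.7000
  ~P | U = a + b − a·b on (0.7000, 0.5100) = 0.8530
  P & (~P | U) = a·b on (0.3000, 0.8530) = 0.2559
  P & U = a·b on (0.3000, 0.5100) = 0.1530
  (P & U) | P = a + b − a·b on (0.1530, 0.3000) = 0.4071
  (P & (~P | U)) | ((P & U) | P) = a + b − a·b on (0.2559, 0.4071) = 0.5588
  → value = 0.5588
|0.3000 − 0.5588| = 0.259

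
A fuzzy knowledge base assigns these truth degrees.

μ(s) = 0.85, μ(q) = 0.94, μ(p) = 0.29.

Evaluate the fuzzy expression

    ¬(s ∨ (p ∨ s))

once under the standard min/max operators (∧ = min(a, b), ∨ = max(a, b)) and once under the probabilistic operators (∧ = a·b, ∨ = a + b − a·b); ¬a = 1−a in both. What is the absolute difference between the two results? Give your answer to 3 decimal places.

Under standard min/max:
  p ∨ s = max(a, b) on (0.29, 0.85) = 0.85
  s ∨ (p ∨ s) = max(a, b) on (0.85, 0.85) = 0.85
  ¬(s ∨ (p ∨ s)) = 1 − 0.85 = 0.15
  → value = 0.1500
Under probabilistic:
  p ∨ s = a + b − a·b on (0.2900, 0.8500) = 0.8935
  s ∨ (p ∨ s) = a + b − a·b on (0.8500, 0.8935) = 0.9840
  ¬(s ∨ (p ∨ s)) = 1 − 0.9840 = 0.0160
  → value = 0.0160
|0.1500 − 0.0160| = 0.134

0.134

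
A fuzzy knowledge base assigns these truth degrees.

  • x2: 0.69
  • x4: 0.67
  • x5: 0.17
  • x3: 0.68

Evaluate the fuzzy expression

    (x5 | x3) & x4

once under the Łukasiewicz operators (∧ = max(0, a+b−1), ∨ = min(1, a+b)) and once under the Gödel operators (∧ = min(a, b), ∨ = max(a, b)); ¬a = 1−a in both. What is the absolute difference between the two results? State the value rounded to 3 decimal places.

Under Łukasiewicz:
  x5 | x3 = min(1, a+b) on (0.17, 0.68) = 0.85
  (x5 | x3) & x4 = max(0, a+b−1) on (0.85, 0.67) = 0.52
  → value = 0.5200
Under Gödel:
  x5 | x3 = max(a, b) on (0.17, 0.68) = 0.68
  (x5 | x3) & x4 = min(a, b) on (0.68, 0.67) = 0.67
  → value = 0.6700
|0.5200 − 0.6700| = 0.150

0.150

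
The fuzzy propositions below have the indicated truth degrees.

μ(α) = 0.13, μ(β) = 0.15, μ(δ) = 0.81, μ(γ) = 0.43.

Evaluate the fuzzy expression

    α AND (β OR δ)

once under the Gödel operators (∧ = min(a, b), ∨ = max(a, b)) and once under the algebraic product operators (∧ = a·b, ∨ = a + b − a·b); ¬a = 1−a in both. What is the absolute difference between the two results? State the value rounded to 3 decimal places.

0.021

Under Gödel:
  β OR δ = max(a, b) on (0.15, 0.81) = 0.81
  α AND (β OR δ) = min(a, b) on (0.13, 0.81) = 0.13
  → value = 0.1300
Under algebraic product:
  β OR δ = a + b − a·b on (0.1500, 0.8100) = 0.8385
  α AND (β OR δ) = a·b on (0.1300, 0.8385) = 0.1090
  → value = 0.1090
|0.1300 − 0.1090| = 0.021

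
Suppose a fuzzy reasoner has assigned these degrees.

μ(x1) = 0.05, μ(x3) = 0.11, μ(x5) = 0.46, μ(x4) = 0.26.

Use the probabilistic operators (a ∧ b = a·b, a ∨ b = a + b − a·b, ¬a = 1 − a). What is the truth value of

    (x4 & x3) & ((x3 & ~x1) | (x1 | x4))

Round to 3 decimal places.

0.011

x4 & x3 = a·b on (0.2600, 0.1100) = 0.0286
~x1 = 1 − 0.0500 = 0.9500
x3 & ~x1 = a·b on (0.1100, 0.9500) = 0.1045
x1 | x4 = a + b − a·b on (0.0500, 0.2600) = 0.2970
(x3 & ~x1) | (x1 | x4) = a + b − a·b on (0.1045, 0.2970) = 0.3705
(x4 & x3) & ((x3 & ~x1) | (x1 | x4)) = a·b on (0.0286, 0.3705) = 0.0106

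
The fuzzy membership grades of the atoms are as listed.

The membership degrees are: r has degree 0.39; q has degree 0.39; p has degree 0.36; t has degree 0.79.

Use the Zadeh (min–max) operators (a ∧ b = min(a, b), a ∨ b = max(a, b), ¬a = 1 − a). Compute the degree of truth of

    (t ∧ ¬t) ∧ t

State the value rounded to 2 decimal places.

0.21

¬t = 1 − 0.79 = 0.21
t ∧ ¬t = min(a, b) on (0.79, 0.21) = 0.21
(t ∧ ¬t) ∧ t = min(a, b) on (0.21, 0.79) = 0.21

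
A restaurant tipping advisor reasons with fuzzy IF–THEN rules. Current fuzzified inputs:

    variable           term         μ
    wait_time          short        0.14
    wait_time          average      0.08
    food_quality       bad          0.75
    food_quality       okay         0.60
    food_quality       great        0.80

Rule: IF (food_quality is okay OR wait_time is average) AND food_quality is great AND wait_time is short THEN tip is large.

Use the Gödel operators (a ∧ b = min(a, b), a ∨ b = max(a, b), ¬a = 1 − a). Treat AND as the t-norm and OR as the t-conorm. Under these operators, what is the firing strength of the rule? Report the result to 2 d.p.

0.14

firing strength: (okay=0.60 OR average=0.08) = 0.60; AND[min(a, b)] with great=0.80, short=0.14 → w = 0.14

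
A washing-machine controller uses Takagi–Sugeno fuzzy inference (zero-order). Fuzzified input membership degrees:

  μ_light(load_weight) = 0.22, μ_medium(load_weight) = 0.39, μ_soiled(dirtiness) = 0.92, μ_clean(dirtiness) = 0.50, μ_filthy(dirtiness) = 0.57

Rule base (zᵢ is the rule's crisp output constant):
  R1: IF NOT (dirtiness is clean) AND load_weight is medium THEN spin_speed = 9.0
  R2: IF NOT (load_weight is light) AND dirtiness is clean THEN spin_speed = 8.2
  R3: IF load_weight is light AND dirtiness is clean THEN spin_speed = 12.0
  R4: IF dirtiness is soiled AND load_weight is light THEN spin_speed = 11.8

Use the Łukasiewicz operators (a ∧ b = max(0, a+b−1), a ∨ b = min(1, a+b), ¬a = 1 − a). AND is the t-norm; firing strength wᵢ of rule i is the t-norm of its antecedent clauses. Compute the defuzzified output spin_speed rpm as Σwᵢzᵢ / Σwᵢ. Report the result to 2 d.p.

9.40

R1 (z=9.0): ¬clean=1−0.50=0.50, medium=0.39; AND[max(0, a+b−1)] → w = 0.00
R2 (z=8.2): ¬light=1−0.22=0.78, clean=0.50; AND[max(0, a+b−1)] → w = 0.28
R3 (z=12.0): light=0.22, clean=0.50; AND[max(0, a+b−1)] → w = 0.00
R4 (z=11.8): soiled=0.92, light=0.22; AND[max(0, a+b−1)] → w = 0.14
Weighted average = (0.00·9.0 + 0.28·8.2 + 0.00·12.0 + 0.14·11.8) / (0.00 + 0.28 + 0.00 + 0.14)
  = 3.9480 / 0.4200 = 9.40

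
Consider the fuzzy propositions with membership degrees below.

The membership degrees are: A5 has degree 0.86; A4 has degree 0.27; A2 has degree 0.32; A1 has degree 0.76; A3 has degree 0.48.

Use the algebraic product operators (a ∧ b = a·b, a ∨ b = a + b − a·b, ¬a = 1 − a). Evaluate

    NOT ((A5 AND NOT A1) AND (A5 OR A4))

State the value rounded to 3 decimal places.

0.815

NOT A1 = 1 − 0.7600 = 0.2400
A5 AND NOT A1 = a·b on (0.8600, 0.2400) = 0.2064
A5 OR A4 = a + b − a·b on (0.8600, 0.2700) = 0.8978
(A5 AND NOT A1) AND (A5 OR A4) = a·b on (0.2064, 0.8978) = 0.1853
NOT ((A5 AND NOT A1) AND (A5 OR A4)) = 1 − 0.1853 = 0.8147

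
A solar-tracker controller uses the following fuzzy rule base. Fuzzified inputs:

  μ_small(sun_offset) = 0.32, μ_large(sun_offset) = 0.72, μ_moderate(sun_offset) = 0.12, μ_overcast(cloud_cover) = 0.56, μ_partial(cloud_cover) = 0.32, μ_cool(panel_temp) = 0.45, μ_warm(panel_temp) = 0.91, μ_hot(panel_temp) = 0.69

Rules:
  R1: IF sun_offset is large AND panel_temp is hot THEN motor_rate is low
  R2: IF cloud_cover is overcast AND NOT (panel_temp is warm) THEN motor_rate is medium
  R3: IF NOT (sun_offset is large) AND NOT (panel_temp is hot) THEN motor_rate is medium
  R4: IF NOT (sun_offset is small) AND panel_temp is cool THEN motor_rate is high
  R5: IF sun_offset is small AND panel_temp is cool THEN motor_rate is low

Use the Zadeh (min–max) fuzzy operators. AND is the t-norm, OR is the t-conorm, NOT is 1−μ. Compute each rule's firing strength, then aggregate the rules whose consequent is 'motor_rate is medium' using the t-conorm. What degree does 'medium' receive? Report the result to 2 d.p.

R1: large=0.72, hot=0.69; AND[min(a, b)] → w = 0.69
R2: overcast=0.56, ¬warm=1−0.91=0.09; AND[min(a, b)] → w = 0.09
R3: ¬large=1−0.72=0.28, ¬hot=1−0.69=0.31; AND[min(a, b)] → w = 0.28
R4: ¬small=1−0.32=0.68, cool=0.45; AND[min(a, b)] → w = 0.45
R5: small=0.32, cool=0.45; AND[min(a, b)] → w = 0.32
Rules with consequent 'medium': {R2, R3} → strengths 0.09, 0.28
Aggregate via t-conorm [max(a, b)]: 0.28

0.28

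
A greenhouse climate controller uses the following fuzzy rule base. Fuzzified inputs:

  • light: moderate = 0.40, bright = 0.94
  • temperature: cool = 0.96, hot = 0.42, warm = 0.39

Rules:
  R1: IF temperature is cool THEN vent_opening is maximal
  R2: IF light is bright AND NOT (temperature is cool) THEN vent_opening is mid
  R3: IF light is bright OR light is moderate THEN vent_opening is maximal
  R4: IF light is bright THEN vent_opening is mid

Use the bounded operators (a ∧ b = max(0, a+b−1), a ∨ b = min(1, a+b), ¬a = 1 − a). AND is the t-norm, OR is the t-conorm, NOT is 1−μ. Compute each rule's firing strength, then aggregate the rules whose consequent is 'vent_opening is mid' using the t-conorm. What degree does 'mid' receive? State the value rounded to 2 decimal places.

R1: cool=0.96 → w = 0.96
R2: bright=0.94, ¬cool=1−0.96=0.04; AND[max(0, a+b−1)] → w = 0.00
R3: bright=0.94, moderate=0.40; OR[min(1, a+b)] → w = 1.00
R4: bright=0.94 → w = 0.94
Rules with consequent 'mid': {R2, R4} → strengths 0.00, 0.94
Aggregate via t-conorm [min(1, a+b)]: 0.94

0.94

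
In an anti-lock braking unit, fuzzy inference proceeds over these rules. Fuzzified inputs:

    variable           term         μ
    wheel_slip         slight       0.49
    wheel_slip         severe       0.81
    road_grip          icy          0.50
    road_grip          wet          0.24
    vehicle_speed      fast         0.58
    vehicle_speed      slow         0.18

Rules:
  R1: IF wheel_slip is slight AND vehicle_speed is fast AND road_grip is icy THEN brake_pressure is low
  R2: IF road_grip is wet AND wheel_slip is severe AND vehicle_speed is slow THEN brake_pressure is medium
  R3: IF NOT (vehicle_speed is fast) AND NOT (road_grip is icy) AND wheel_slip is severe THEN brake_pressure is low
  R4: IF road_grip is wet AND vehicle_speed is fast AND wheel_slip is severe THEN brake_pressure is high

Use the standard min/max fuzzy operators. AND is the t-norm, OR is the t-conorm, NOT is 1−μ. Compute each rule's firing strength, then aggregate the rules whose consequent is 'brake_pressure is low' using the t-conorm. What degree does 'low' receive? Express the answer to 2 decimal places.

0.49

R1: slight=0.49, fast=0.58, icy=0.50; AND[min(a, b)] → w = 0.49
R2: wet=0.24, severe=0.81, slow=0.18; AND[min(a, b)] → w = 0.18
R3: ¬fast=1−0.58=0.42, ¬icy=1−0.50=0.50, severe=0.81; AND[min(a, b)] → w = 0.42
R4: wet=0.24, fast=0.58, severe=0.81; AND[min(a, b)] → w = 0.24
Rules with consequent 'low': {R1, R3} → strengths 0.49, 0.42
Aggregate via t-conorm [max(a, b)]: 0.49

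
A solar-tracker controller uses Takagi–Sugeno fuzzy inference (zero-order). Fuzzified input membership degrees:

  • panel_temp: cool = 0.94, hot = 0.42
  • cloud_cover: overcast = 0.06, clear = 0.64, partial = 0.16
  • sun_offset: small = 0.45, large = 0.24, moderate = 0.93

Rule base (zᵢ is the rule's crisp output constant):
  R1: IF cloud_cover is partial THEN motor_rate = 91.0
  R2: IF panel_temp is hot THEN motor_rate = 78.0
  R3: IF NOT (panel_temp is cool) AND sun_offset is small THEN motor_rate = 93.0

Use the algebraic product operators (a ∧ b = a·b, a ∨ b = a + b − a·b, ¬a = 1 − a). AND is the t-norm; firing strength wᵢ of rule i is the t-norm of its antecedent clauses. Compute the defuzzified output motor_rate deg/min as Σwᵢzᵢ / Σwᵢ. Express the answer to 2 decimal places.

R1 (z=91.0): partial=0.16 → w = 0.1600
R2 (z=78.0): hot=0.42 → w = 0.4200
R3 (z=93.0): ¬cool=1−0.94=0.06, small=0.45; AND[a·b] → w = 0.0270
Weighted average = (0.1600·91.0 + 0.4200·78.0 + 0.0270·93.0) / (0.1600 + 0.4200 + 0.0270)
  = 49.8310 / 0.6070 = 82.09

82.09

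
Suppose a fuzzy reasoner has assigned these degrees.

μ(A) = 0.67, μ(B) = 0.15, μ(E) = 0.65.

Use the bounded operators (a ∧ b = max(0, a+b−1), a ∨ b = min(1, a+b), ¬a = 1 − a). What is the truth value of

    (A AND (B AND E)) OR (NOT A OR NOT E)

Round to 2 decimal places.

0.68

B AND E = max(0, a+b−1) on (0.15, 0.65) = 0.00
A AND (B AND E) = max(0, a+b−1) on (0.67, 0.00) = 0.00
NOT A = 1 − 0.67 = 0.33
NOT E = 1 − 0.65 = 0.35
NOT A OR NOT E = min(1, a+b) on (0.33, 0.35) = 0.68
(A AND (B AND E)) OR (NOT A OR NOT E) = min(1, a+b) on (0.00, 0.68) = 0.68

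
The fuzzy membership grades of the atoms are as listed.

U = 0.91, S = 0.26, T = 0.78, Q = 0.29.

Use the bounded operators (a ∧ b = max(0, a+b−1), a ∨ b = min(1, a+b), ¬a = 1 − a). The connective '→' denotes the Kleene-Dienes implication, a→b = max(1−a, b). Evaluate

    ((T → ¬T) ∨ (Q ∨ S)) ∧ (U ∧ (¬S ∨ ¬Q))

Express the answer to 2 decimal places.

¬T = 1 − 0.78 = 0.22
T → ¬T  [Kleene-Dienes: max(1−a, b)] with a=0.78, b=0.22 → 0.22
Q ∨ S = min(1, a+b) on (0.29, 0.26) = 0.55
(T → ¬T) ∨ (Q ∨ S) = min(1, a+b) on (0.22, 0.55) = 0.77
¬S = 1 − 0.26 = 0.74
¬Q = 1 − 0.29 = 0.71
¬S ∨ ¬Q = min(1, a+b) on (0.74, 0.71) = 1.00
U ∧ (¬S ∨ ¬Q) = max(0, a+b−1) on (0.91, 1.00) = 0.91
((T → ¬T) ∨ (Q ∨ S)) ∧ (U ∧ (¬S ∨ ¬Q)) = max(0, a+b−1) on (0.77, 0.91) = 0.68

0.68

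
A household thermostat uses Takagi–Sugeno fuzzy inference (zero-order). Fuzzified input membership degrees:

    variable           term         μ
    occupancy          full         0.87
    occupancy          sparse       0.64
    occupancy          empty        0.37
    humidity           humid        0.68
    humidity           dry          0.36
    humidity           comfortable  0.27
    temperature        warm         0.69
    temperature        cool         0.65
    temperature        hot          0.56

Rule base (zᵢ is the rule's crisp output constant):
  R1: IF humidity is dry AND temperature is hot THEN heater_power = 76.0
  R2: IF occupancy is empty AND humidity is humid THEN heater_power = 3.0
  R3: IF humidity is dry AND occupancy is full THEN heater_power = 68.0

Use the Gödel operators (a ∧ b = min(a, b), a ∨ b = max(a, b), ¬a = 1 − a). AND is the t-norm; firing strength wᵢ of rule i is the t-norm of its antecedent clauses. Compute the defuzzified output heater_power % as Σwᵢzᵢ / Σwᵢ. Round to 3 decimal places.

R1 (z=76.0): dry=0.36, hot=0.56; AND[min(a, b)] → w = 0.36
R2 (z=3.0): empty=0.37, humid=0.68; AND[min(a, b)] → w = 0.37
R3 (z=68.0): dry=0.36, full=0.87; AND[min(a, b)] → w = 0.36
Weighted average = (0.36·76.0 + 0.37·3.0 + 0.36·68.0) / (0.36 + 0.37 + 0.36)
  = 52.9500 / 1.0900 = 48.578

48.578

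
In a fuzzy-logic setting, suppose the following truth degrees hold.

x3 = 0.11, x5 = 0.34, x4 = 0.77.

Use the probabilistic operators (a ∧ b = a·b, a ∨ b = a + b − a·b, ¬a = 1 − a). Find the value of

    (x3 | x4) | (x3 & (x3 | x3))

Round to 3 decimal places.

x3 | x4 = a + b − a·b on (0.1100, 0.7700) = 0.7953
x3 | x3 = a + b − a·b on (0.1100, 0.1100) = 0.2079
x3 & (x3 | x3) = a·b on (0.1100, 0.2079) = 0.0229
(x3 | x4) | (x3 & (x3 | x3)) = a + b − a·b on (0.7953, 0.0229) = 0.8000

0.800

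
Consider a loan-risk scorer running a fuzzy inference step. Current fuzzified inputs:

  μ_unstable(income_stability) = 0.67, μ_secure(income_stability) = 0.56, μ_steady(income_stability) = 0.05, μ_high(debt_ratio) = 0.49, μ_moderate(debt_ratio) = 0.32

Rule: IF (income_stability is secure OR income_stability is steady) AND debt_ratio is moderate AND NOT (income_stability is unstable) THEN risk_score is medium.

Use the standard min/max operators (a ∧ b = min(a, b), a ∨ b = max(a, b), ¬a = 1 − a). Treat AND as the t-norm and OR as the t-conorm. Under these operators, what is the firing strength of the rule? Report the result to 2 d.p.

0.32

firing strength: (secure=0.56 OR steady=0.05) = 0.56; AND[min(a, b)] with moderate=0.32, ¬unstable=1−0.67=0.33 → w = 0.32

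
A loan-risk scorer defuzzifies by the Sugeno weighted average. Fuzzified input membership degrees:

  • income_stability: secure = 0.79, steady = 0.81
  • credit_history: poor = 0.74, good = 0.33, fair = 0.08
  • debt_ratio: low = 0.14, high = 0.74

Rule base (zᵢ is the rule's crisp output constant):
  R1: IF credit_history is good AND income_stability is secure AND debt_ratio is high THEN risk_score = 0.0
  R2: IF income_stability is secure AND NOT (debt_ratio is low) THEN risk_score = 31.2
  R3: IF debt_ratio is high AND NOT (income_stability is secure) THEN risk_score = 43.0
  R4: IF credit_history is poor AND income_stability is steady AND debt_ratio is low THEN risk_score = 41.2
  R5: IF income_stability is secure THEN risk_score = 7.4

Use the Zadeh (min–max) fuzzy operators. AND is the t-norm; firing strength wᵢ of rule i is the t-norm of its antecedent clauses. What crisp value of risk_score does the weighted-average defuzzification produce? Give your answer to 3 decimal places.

R1 (z=0.0): good=0.33, secure=0.79, high=0.74; AND[min(a, b)] → w = 0.33
R2 (z=31.2): secure=0.79, ¬low=1−0.14=0.86; AND[min(a, b)] → w = 0.79
R3 (z=43.0): high=0.74, ¬secure=1−0.79=0.21; AND[min(a, b)] → w = 0.21
R4 (z=41.2): poor=0.74, steady=0.81, low=0.14; AND[min(a, b)] → w = 0.14
R5 (z=7.4): secure=0.79 → w = 0.79
Weighted average = (0.33·0.0 + 0.79·31.2 + 0.21·43.0 + 0.14·41.2 + 0.79·7.4) / (0.33 + 0.79 + 0.21 + 0.14 + 0.79)
  = 45.2920 / 2.2600 = 20.041

20.041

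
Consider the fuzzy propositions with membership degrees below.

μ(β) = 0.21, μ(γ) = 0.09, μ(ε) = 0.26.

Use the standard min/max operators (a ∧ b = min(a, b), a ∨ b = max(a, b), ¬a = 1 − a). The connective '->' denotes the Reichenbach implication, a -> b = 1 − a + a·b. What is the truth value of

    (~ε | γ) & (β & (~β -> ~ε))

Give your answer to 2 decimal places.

~ε = 1 − 0.26 = 0.74
~ε | γ = max(a, b) on (0.74, 0.09) = 0.74
~β = 1 − 0.21 = 0.79
~ε = 1 − 0.26 = 0.74
~β -> ~ε  [Reichenbach: 1 − a + a·b] with a=0.79, b=0.74 → 0.79
β & (~β -> ~ε) = min(a, b) on (0.21, 0.79) = 0.21
(~ε | γ) & (β & (~β -> ~ε)) = min(a, b) on (0.74, 0.21) = 0.21

0.21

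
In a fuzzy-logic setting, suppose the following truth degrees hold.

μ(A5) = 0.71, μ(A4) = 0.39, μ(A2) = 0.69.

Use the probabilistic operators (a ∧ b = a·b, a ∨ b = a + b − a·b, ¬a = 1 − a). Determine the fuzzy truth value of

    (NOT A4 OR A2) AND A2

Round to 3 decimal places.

0.607

NOT A4 = 1 − 0.3900 = 0.6100
NOT A4 OR A2 = a + b − a·b on (0.6100, 0.6900) = 0.8791
(NOT A4 OR A2) AND A2 = a·b on (0.8791, 0.6900) = 0.6066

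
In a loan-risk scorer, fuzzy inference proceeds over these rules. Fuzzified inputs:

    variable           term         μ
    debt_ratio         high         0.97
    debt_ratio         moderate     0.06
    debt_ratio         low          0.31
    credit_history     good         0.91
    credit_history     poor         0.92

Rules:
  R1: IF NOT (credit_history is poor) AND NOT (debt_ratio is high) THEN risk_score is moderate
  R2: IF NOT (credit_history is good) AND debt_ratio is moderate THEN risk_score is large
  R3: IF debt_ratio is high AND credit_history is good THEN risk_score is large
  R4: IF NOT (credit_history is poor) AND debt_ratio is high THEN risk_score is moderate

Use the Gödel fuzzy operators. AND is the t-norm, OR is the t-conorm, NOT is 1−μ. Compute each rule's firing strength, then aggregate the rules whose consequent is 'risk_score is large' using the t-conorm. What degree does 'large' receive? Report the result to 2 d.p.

R1: ¬poor=1−0.92=0.08, ¬high=1−0.97=0.03; AND[min(a, b)] → w = 0.03
R2: ¬good=1−0.91=0.09, moderate=0.06; AND[min(a, b)] → w = 0.06
R3: high=0.97, good=0.91; AND[min(a, b)] → w = 0.91
R4: ¬poor=1−0.92=0.08, high=0.97; AND[min(a, b)] → w = 0.08
Rules with consequent 'large': {R2, R3} → strengths 0.06, 0.91
Aggregate via t-conorm [max(a, b)]: 0.91

0.91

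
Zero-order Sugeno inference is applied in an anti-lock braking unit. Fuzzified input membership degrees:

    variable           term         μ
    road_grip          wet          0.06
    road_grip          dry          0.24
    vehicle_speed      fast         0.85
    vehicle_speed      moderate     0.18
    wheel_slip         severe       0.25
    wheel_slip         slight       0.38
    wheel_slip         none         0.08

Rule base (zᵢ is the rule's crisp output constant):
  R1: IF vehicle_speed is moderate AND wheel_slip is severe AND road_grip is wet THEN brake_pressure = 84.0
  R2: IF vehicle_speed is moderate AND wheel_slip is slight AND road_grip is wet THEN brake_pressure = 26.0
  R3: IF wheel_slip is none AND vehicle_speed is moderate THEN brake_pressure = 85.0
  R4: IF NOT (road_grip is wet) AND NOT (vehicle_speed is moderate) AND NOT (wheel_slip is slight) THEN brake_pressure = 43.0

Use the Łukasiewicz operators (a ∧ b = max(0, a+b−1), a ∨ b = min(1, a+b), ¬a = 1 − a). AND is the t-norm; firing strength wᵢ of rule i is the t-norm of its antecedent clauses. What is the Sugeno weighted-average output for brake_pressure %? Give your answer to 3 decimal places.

43.000

R1 (z=84.0): moderate=0.18, severe=0.25, wet=0.06; AND[max(0, a+b−1)] → w = 0.00
R2 (z=26.0): moderate=0.18, slight=0.38, wet=0.06; AND[max(0, a+b−1)] → w = 0.00
R3 (z=85.0): none=0.08, moderate=0.18; AND[max(0, a+b−1)] → w = 0.00
R4 (z=43.0): ¬wet=1−0.06=0.94, ¬moderate=1−0.18=0.82, ¬slight=1−0.38=0.62; AND[max(0, a+b−1)] → w = 0.38
Weighted average = (0.00·84.0 + 0.00·26.0 + 0.00·85.0 + 0.38·43.0) / (0.00 + 0.00 + 0.00 + 0.38)
  = 16.3400 / 0.3800 = 43.000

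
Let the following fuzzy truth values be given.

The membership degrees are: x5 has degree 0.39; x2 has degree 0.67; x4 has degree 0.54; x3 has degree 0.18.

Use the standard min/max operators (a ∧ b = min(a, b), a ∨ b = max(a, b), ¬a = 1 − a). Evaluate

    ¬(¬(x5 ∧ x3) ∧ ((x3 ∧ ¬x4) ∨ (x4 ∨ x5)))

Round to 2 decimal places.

x5 ∧ x3 = min(a, b) on (0.39, 0.18) = 0.18
¬(x5 ∧ x3) = 1 − 0.18 = 0.82
¬x4 = 1 − 0.54 = 0.46
x3 ∧ ¬x4 = min(a, b) on (0.18, 0.46) = 0.18
x4 ∨ x5 = max(a, b) on (0.54, 0.39) = 0.54
(x3 ∧ ¬x4) ∨ (x4 ∨ x5) = max(a, b) on (0.18, 0.54) = 0.54
¬(x5 ∧ x3) ∧ ((x3 ∧ ¬x4) ∨ (x4 ∨ x5)) = min(a, b) on (0.82, 0.54) = 0.54
¬(¬(x5 ∧ x3) ∧ ((x3 ∧ ¬x4) ∨ (x4 ∨ x5))) = 1 − 0.54 = 0.46

0.46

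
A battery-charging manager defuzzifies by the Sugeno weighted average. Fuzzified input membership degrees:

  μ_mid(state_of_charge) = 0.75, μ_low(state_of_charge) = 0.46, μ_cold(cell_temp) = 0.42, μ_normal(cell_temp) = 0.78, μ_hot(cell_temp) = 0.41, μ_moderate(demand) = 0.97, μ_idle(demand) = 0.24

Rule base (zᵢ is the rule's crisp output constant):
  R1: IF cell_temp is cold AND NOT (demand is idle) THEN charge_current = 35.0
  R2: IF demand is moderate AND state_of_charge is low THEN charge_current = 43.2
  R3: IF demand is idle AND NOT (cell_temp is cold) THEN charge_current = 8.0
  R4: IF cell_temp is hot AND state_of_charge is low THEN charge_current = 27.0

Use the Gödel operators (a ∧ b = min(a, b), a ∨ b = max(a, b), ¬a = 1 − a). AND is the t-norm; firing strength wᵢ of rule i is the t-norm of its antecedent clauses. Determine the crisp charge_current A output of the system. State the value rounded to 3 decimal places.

R1 (z=35.0): cold=0.42, ¬idle=1−0.24=0.76; AND[min(a, b)] → w = 0.42
R2 (z=43.2): moderate=0.97, low=0.46; AND[min(a, b)] → w = 0.46
R3 (z=8.0): idle=0.24, ¬cold=1−0.42=0.58; AND[min(a, b)] → w = 0.24
R4 (z=27.0): hot=0.41, low=0.46; AND[min(a, b)] → w = 0.41
Weighted average = (0.42·35.0 + 0.46·43.2 + 0.24·8.0 + 0.41·27.0) / (0.42 + 0.46 + 0.24 + 0.41)
  = 47.5620 / 1.5300 = 31.086

31.086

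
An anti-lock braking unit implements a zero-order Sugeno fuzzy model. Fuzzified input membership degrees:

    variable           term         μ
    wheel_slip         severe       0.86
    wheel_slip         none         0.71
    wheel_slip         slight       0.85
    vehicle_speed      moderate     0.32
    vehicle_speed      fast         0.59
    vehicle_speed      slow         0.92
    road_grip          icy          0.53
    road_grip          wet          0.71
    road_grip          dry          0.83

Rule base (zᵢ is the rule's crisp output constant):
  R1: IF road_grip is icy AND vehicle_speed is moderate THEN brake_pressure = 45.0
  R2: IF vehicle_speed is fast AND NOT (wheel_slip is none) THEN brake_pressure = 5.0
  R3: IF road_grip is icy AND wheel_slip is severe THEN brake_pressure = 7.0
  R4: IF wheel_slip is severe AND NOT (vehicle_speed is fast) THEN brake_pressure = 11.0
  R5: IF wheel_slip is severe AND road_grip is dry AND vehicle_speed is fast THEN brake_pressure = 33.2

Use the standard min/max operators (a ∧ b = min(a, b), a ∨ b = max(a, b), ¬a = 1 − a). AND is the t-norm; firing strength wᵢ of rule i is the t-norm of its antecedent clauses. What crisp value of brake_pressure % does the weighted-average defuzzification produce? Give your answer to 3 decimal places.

20.401

R1 (z=45.0): icy=0.53, moderate=0.32; AND[min(a, b)] → w = 0.32
R2 (z=5.0): fast=0.59, ¬none=1−0.71=0.29; AND[min(a, b)] → w = 0.29
R3 (z=7.0): icy=0.53, severe=0.86; AND[min(a, b)] → w = 0.53
R4 (z=11.0): severe=0.86, ¬fast=1−0.59=0.41; AND[min(a, b)] → w = 0.41
R5 (z=33.2): severe=0.86, dry=0.83, fast=0.59; AND[min(a, b)] → w = 0.59
Weighted average = (0.32·45.0 + 0.29·5.0 + 0.53·7.0 + 0.41·11.0 + 0.59·33.2) / (0.32 + 0.29 + 0.53 + 0.41 + 0.59)
  = 43.6580 / 2.1400 = 20.401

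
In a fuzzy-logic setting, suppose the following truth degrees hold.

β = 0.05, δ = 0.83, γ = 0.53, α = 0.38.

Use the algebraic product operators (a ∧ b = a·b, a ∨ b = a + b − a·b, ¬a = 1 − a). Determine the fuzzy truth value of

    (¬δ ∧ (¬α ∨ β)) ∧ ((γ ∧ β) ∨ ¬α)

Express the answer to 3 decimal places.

0.068

¬δ = 1 − 0.8300 = 0.1700
¬α = 1 − 0.3800 = 0.6200
¬α ∨ β = a + b − a·b on (0.6200, 0.0500) = 0.6390
¬δ ∧ (¬α ∨ β) = a·b on (0.1700, 0.6390) = 0.1086
γ ∧ β = a·b on (0.5300, 0.0500) = 0.0265
¬α = 1 − 0.3800 = 0.6200
(γ ∧ β) ∨ ¬α = a + b − a·b on (0.0265, 0.6200) = 0.6301
(¬δ ∧ (¬α ∨ β)) ∧ ((γ ∧ β) ∨ ¬α) = a·b on (0.1086, 0.6301) = 0.0684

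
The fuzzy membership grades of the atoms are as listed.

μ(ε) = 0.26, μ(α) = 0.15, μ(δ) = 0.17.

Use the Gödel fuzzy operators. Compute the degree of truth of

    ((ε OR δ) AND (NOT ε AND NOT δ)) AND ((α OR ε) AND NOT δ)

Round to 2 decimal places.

0.26

ε OR δ = max(a, b) on (0.26, 0.17) = 0.26
NOT ε = 1 − 0.26 = 0.74
NOT δ = 1 − 0.17 = 0.83
NOT ε AND NOT δ = min(a, b) on (0.74, 0.83) = 0.74
(ε OR δ) AND (NOT ε AND NOT δ) = min(a, b) on (0.26, 0.74) = 0.26
α OR ε = max(a, b) on (0.15, 0.26) = 0.26
NOT δ = 1 − 0.17 = 0.83
(α OR ε) AND NOT δ = min(a, b) on (0.26, 0.83) = 0.26
((ε OR δ) AND (NOT ε AND NOT δ)) AND ((α OR ε) AND NOT δ) = min(a, b) on (0.26, 0.26) = 0.26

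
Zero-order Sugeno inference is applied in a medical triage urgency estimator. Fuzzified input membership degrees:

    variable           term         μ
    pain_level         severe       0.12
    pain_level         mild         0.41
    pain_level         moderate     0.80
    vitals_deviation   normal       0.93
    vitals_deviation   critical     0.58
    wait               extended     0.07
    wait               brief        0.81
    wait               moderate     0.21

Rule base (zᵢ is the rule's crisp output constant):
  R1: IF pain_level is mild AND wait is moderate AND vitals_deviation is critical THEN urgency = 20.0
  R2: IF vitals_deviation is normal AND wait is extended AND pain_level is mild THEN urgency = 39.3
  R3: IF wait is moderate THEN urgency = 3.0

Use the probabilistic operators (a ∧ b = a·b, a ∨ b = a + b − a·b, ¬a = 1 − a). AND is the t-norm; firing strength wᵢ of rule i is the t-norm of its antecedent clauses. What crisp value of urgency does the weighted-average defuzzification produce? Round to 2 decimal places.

R1 (z=20.0): mild=0.41, moderate=0.21, critical=0.58; AND[a·b] → w = 0.0499
R2 (z=39.3): normal=0.93, extended=0.07, mild=0.41; AND[a·b] → w = 0.0267
R3 (z=3.0): moderate=0.21 → w = 0.2100
Weighted average = (0.0499·20.0 + 0.0267·39.3 + 0.2100·3.0) / (0.0499 + 0.0267 + 0.2100)
  = 2.6777 / 0.2866 = 9.34

9.34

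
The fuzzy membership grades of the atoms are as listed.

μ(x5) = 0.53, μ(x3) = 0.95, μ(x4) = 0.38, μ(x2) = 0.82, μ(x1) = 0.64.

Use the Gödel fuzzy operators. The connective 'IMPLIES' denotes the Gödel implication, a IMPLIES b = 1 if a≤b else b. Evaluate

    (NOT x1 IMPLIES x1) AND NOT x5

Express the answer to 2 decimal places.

0.47

NOT x1 = 1 − 0.64 = 0.36
NOT x1 IMPLIES x1  [Gödel: 1 if a≤b else b] with a=0.36, b=0.64 → 1.00
NOT x5 = 1 − 0.53 = 0.47
(NOT x1 IMPLIES x1) AND NOT x5 = min(a, b) on (1.00, 0.47) = 0.47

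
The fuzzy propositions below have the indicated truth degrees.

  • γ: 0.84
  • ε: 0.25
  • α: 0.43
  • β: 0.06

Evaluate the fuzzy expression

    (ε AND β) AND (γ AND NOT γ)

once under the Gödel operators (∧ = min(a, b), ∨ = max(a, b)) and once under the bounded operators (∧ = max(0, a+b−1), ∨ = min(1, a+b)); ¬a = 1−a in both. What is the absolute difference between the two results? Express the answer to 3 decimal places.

0.060

Under Gödel:
  ε AND β = min(a, b) on (0.25, 0.06) = 0.06
  NOT γ = 1 − 0.84 = 0.16
  γ AND NOT γ = min(a, b) on (0.84, 0.16) = 0.16
  (ε AND β) AND (γ AND NOT γ) = min(a, b) on (0.06, 0.16) = 0.06
  → value = 0.0600
Under bounded:
  ε AND β = max(0, a+b−1) on (0.25, 0.06) = 0.00
  NOT γ = 1 − 0.84 = 0.16
  γ AND NOT γ = max(0, a+b−1) on (0.84, 0.16) = 0.00
  (ε AND β) AND (γ AND NOT γ) = max(0, a+b−1) on (0.00, 0.00) = 0.00
  → value = 0.0000
|0.0600 − 0.0000| = 0.060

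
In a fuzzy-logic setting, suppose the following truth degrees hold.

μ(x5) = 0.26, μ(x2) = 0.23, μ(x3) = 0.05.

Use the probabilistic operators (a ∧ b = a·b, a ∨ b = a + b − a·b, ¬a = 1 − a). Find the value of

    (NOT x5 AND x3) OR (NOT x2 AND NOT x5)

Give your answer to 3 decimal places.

NOT x5 = 1 − 0.2600 = 0.7400
NOT x5 AND x3 = a·b on (0.7400, 0.0500) = 0.0370
NOT x2 = 1 − 0.2300 = 0.7700
NOT x5 = 1 − 0.2600 = 0.7400
NOT x2 AND NOT x5 = a·b on (0.7700, 0.7400) = 0.5698
(NOT x5 AND x3) OR (NOT x2 AND NOT x5) = a + b − a·b on (0.0370, 0.5698) = 0.5857

0.586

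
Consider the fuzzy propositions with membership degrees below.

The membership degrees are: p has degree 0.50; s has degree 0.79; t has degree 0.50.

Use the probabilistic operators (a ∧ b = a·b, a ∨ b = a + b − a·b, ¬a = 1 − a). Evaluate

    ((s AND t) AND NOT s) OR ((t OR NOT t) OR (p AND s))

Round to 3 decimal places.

s AND t = a·b on (0.7900, 0.5000) = 0.3950
NOT s = 1 − 0.7900 = 0.2100
(s AND t) AND NOT s = a·b on (0.3950, 0.2100) = 0.0829
NOT t = 1 − 0.5000 = 0.5000
t OR NOT t = a + b − a·b on (0.5000, 0.5000) = 0.7500
p AND s = a·b on (0.5000, 0.7900) = 0.3950
(t OR NOT t) OR (p AND s) = a + b − a·b on (0.7500, 0.3950) = 0.8488
((s AND t) AND NOT s) OR ((t OR NOT t) OR (p AND s)) = a + b − a·b on (0.0829, 0.8488) = 0.8613

0.861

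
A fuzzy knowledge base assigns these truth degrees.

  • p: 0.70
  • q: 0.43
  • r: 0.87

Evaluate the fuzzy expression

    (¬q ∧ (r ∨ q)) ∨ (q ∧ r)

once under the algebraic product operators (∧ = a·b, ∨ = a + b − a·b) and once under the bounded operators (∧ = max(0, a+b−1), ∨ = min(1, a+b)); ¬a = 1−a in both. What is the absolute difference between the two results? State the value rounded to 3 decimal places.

Under algebraic product:
  ¬q = 1 − 0.4300 = 0.5700
  r ∨ q = a + b − a·b on (0.8700, 0.4300) = 0.9259
  ¬q ∧ (r ∨ q) = a·b on (0.5700, 0.9259) = 0.5278
  q ∧ r = a·b on (0.4300, 0.8700) = 0.3741
  (¬q ∧ (r ∨ q)) ∨ (q ∧ r) = a + b − a·b on (0.5278, 0.3741) = 0.7044
  → value = 0.7044
Under bounded:
  ¬q = 1 − 0.43 = 0.57
  r ∨ q = min(1, a+b) on (0.87, 0.43) = 1.00
  ¬q ∧ (r ∨ q) = max(0, a+b−1) on (0.57, 1.00) = 0.57
  q ∧ r = max(0, a+b−1) on (0.43, 0.87) = 0.30
  (¬q ∧ (r ∨ q)) ∨ (q ∧ r) = min(1, a+b) on (0.57, 0.30) = 0.87
  → value = 0.8700
|0.7044 − 0.8700| = 0.166

0.166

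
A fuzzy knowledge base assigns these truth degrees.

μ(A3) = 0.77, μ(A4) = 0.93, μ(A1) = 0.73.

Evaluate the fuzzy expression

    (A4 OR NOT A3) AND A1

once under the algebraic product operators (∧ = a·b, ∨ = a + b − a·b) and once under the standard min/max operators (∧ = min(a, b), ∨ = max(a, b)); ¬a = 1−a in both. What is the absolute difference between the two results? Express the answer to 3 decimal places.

Under algebraic product:
  NOT A3 = 1 − 0.7700 = 0.2300
  A4 OR NOT A3 = a + b − a·b on (0.9300, 0.2300) = 0.9461
  (A4 OR NOT A3) AND A1 = a·b on (0.9461, 0.7300) = 0.6907
  → value = 0.6907
Under standard min/max:
  NOT A3 = 1 − 0.77 = 0.23
  A4 OR NOT A3 = max(a, b) on (0.93, 0.23) = 0.93
  (A4 OR NOT A3) AND A1 = min(a, b) on (0.93, 0.73) = 0.73
  → value = 0.7300
|0.6907 − 0.7300| = 0.039

0.039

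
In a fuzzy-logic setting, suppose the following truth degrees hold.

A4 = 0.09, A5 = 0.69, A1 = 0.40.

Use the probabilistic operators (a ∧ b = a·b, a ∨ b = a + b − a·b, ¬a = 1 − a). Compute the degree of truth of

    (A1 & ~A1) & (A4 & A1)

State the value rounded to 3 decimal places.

~A1 = 1 − 0.4000 = 0.6000
A1 & ~A1 = a·b on (0.4000, 0.6000) = 0.2400
A4 & A1 = a·b on (0.0900, 0.4000) = 0.0360
(A1 & ~A1) & (A4 & A1) = a·b on (0.2400, 0.0360) = 0.0086

0.009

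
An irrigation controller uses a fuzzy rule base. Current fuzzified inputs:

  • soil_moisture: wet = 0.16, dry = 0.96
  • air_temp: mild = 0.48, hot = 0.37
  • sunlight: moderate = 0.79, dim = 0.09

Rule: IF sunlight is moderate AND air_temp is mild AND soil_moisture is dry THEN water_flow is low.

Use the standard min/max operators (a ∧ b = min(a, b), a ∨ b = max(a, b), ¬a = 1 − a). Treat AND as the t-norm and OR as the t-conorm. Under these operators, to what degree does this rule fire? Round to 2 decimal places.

firing strength: moderate=0.79, mild=0.48, dry=0.96; AND[min(a, b)] → w = 0.48

0.48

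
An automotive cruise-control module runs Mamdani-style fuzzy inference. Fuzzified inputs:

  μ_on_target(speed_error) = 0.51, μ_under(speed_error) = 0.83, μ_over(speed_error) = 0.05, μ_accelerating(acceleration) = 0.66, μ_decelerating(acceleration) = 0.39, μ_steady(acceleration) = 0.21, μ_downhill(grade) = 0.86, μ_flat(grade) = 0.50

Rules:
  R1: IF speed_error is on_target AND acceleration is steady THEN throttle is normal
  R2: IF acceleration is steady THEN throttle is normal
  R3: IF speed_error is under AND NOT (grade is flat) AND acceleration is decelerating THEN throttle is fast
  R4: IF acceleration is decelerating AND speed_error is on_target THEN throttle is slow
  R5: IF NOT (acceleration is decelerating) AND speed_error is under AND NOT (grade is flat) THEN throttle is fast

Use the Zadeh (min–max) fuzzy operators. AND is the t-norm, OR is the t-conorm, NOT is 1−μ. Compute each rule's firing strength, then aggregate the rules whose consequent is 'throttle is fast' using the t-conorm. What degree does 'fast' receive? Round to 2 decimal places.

0.50

R1: on_target=0.51, steady=0.21; AND[min(a, b)] → w = 0.21
R2: steady=0.21 → w = 0.21
R3: under=0.83, ¬flat=1−0.50=0.50, decelerating=0.39; AND[min(a, b)] → w = 0.39
R4: decelerating=0.39, on_target=0.51; AND[min(a, b)] → w = 0.39
R5: ¬decelerating=1−0.39=0.61, under=0.83, ¬flat=1−0.50=0.50; AND[min(a, b)] → w = 0.50
Rules with consequent 'fast': {R3, R5} → strengths 0.39, 0.50
Aggregate via t-conorm [max(a, b)]: 0.50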